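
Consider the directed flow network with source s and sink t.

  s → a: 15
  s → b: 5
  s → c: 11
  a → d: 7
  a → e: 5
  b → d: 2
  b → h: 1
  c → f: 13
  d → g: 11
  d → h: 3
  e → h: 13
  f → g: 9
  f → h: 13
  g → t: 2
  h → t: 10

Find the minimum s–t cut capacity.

12

Augment s→b→h→t: bottleneck 1, flow now 1.
Augment s→a→d→g→t: bottleneck 2, flow now 3.
Augment s→a→d→h→t: bottleneck 3, flow now 6.
Augment s→a→e→h→t: bottleneck 5, flow now 11.
Augment s→c→f→h→t: bottleneck 1, flow now 12.
No augmenting path remains; maximum flow = 12.
By max-flow min-cut, the minimum cut capacity equals the max flow.
In the residual graph, reachable from s: {s, a, b, c, d, e, f, g, h}.
Min-cut edges: g→t (2), h→t (10); capacity 2 + 10 = 12.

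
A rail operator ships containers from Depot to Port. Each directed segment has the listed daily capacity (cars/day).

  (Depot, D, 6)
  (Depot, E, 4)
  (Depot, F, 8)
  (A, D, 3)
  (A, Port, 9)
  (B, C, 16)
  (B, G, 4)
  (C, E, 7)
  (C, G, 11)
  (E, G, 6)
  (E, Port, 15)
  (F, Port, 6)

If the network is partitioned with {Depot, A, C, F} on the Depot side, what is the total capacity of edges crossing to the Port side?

46

Edges leaving {Depot, A, C, F}: Depot→D (6), Depot→E (4), A→D (3), A→Port (9), C→E (7), C→G (11), F→Port (6).
Cut capacity = 6 + 4 + 3 + 9 + 7 + 11 + 6 = 46.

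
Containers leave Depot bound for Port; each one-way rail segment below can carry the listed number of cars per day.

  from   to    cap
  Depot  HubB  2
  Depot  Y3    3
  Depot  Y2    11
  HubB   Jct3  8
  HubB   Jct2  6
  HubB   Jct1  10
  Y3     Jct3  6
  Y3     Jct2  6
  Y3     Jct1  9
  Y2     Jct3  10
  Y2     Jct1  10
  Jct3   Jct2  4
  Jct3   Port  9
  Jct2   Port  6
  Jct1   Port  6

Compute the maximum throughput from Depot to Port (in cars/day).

16

Augment Depot→HubB→Jct3→Port: bottleneck 2, flow now 2.
Augment Depot→Y3→Jct3→Port: bottleneck 3, flow now 5.
Augment Depot→Y2→Jct3→Port: bottleneck 4, flow now 9.
Augment Depot→Y2→Jct1→Port: bottleneck 6, flow now 15.
Augment Depot→Y2→Jct3→Jct2→Port: bottleneck 1, flow now 16.
No augmenting path remains; maximum flow = 16.
In the residual graph, reachable from Depot: {Depot}.
Min-cut edges: Depot→HubB (2), Depot→Y3 (3), Depot→Y2 (11); capacity 2 + 3 + 11 = 16.
This cut is saturated, so no flow can exceed 16.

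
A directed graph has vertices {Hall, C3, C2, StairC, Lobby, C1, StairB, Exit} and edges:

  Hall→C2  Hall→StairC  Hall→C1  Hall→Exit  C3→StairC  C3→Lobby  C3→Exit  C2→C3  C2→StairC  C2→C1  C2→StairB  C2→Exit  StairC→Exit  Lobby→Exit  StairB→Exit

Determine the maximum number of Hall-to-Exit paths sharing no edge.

3

Assign every edge capacity 1; by Menger, the answer equals the max flow.
Path Hall→Exit (+1); total 1.
Path Hall→C2→Exit (+1); total 2.
Path Hall→StairC→Exit (+1); total 3.
No residual Hall→Exit path; max flow = 3.
Certifying cut of size 3: {Hall→C2, Hall→Exit, Hall→StairC}.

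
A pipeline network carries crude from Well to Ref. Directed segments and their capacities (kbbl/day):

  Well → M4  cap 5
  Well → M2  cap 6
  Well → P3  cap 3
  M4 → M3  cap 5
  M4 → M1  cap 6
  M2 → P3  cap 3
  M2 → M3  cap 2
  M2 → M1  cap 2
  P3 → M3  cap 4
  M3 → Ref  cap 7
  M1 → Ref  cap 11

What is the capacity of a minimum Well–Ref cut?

Augment Well→M4→M3→Ref: bottleneck 5, flow now 5.
Augment Well→M2→M3→Ref: bottleneck 2, flow now 7.
Augment Well→M2→M1→Ref: bottleneck 2, flow now 9.
Augment Well→P3→M3→M4→M1→Ref: bottleneck 3, flow now 12. (uses reverse residual edge)
Augment Well→M2→P3→M3→M4→M1→Ref: bottleneck 1, flow now 13. (uses reverse residual edge)
No augmenting path remains; maximum flow = 13.
By max-flow min-cut, the minimum cut capacity equals the max flow.
In the residual graph, reachable from Well: {Well, M2, P3}.
Min-cut edges: Well→M4 (5), M2→M3 (2), M2→M1 (2), P3→M3 (4); capacity 5 + 2 + 2 + 4 = 13.

13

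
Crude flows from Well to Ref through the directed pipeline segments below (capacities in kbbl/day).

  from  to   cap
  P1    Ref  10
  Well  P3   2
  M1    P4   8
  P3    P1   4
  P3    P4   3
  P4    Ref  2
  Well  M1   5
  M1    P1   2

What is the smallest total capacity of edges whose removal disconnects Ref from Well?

Augment Well→M1→P4→Ref: bottleneck 2, flow now 2.
Augment Well→M1→P1→Ref: bottleneck 2, flow now 4.
Augment Well→P3→P1→Ref: bottleneck 2, flow now 6.
No augmenting path remains; maximum flow = 6.
By max-flow min-cut, the minimum cut capacity equals the max flow.
In the residual graph, reachable from Well: {Well, M1, P4}.
Min-cut edges: Well→P3 (2), M1→P1 (2), P4→Ref (2); capacity 2 + 2 + 2 = 6.

6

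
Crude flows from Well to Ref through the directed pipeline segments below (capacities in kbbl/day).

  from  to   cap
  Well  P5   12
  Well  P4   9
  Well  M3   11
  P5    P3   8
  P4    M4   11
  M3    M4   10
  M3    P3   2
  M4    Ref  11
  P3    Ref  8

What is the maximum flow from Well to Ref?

19

Augment Well→P5→P3→Ref: bottleneck 8, flow now 8.
Augment Well→P4→M4→Ref: bottleneck 9, flow now 17.
Augment Well→M3→M4→Ref: bottleneck 2, flow now 19.
No augmenting path remains; maximum flow = 19.
In the residual graph, reachable from Well: {Well, P5, P4, M3, M4, P3}.
Min-cut edges: M4→Ref (11), P3→Ref (8); capacity 11 + 8 = 19.
This cut is saturated, so no flow can exceed 19.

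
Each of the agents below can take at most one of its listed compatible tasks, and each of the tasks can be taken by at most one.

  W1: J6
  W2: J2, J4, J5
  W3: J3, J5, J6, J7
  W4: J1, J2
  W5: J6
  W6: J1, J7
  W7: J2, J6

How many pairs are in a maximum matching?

6

Unit-capacity flow: source→left, listed edges, right→sink; max matching = max flow.
Augmenting path W1→J6 (+1); matched 1.
Augmenting path W2→J2 (+1); matched 2.
Augmenting path W3→J3 (+1); matched 3.
Augmenting path W4→J1 (+1); matched 4.
Augmenting path W6→J7 (+1); matched 5.
Augmenting path W7→J2→W2→J4 (+1); matched 6.
No augmenting path remains; maximum matching = 6.
König certificate: {W2, W3, W4, W6, W7, J6} is a vertex cover of size 6 (every listed pair touches it), so no matching can be larger.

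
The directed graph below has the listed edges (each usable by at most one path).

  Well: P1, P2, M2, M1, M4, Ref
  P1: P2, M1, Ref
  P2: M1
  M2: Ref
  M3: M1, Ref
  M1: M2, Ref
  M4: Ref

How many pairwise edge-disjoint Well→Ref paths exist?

5

Assign every edge capacity 1; by Menger, the answer equals the max flow.
Path Well→Ref (+1); total 1.
Path Well→P1→Ref (+1); total 2.
Path Well→M2→Ref (+1); total 3.
Path Well→M1→Ref (+1); total 4.
Path Well→M4→Ref (+1); total 5.
No residual Well→Ref path; max flow = 5.
Certifying cut of size 5: {M1→Ref, M2→Ref, Well→M4, Well→P1, Well→Ref}.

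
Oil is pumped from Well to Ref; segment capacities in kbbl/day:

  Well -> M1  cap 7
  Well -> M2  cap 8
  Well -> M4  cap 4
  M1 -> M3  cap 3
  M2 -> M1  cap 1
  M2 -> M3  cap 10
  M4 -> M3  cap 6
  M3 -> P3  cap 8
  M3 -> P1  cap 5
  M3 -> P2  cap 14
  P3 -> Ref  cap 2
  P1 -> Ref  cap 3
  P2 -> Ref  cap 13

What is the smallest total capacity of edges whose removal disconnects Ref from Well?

Augment Well→M1→M3→P3→Ref: bottleneck 2, flow now 2.
Augment Well→M1→M3→P1→Ref: bottleneck 1, flow now 3.
Augment Well→M2→M3→P1→Ref: bottleneck 2, flow now 5.
Augment Well→M2→M3→P2→Ref: bottleneck 6, flow now 11.
Augment Well→M4→M3→P2→Ref: bottleneck 4, flow now 15.
No augmenting path remains; maximum flow = 15.
By max-flow min-cut, the minimum cut capacity equals the max flow.
In the residual graph, reachable from Well: {Well, M1}.
Min-cut edges: Well→M2 (8), Well→M4 (4), M1→M3 (3); capacity 8 + 4 + 3 = 15.

15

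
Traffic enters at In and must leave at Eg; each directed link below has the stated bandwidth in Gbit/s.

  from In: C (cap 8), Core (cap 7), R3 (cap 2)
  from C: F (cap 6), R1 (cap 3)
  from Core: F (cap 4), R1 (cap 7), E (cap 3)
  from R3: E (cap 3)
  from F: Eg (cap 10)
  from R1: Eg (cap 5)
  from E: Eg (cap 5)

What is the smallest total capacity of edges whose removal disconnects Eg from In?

Augment In→C→F→Eg: bottleneck 6, flow now 6.
Augment In→C→R1→Eg: bottleneck 2, flow now 8.
Augment In→Core→F→Eg: bottleneck 4, flow now 12.
Augment In→Core→R1→Eg: bottleneck 3, flow now 15.
Augment In→R3→E→Eg: bottleneck 2, flow now 17.
No augmenting path remains; maximum flow = 17.
By max-flow min-cut, the minimum cut capacity equals the max flow.
In the residual graph, reachable from In: {In}.
Min-cut edges: In→C (8), In→Core (7), In→R3 (2); capacity 8 + 7 + 2 = 17.

17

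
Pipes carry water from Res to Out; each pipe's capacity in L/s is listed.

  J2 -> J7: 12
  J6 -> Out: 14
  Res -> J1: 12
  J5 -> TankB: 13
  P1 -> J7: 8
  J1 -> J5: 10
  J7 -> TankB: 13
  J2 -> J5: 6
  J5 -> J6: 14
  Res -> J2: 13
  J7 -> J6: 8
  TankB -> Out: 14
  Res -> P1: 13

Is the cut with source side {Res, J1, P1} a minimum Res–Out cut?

Given cut capacity: 13 + 10 + 8 = 31.
Augment Res→J1→J5→TankB→Out: bottleneck 10, flow now 10.
Augment Res→P1→J7→TankB→Out: bottleneck 4, flow now 14.
Augment Res→P1→J7→J6→Out: bottleneck 4, flow now 18.
Augment Res→J2→J5→J6→Out: bottleneck 6, flow now 24.
Augment Res→J2→J7→J6→Out: bottleneck 4, flow now 28.
No augmenting path remains; maximum flow = 28.
In the residual graph, reachable from Res: {Res, J1, P1, J2, J5, J7, TankB, J6}.
Min-cut edges: TankB→Out (14), J6→Out (14); capacity 14 + 14 = 28.
Cut capacity 31 exceeds the max flow 28, so it is not minimum.

No — its capacity is 31, but the minimum cut has capacity 28.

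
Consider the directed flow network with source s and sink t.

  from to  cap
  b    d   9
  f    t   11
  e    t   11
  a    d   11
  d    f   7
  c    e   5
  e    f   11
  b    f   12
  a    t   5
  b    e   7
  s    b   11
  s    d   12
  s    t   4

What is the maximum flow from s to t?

Augment s→t: bottleneck 4, flow now 4.
Augment s→b→e→t: bottleneck 7, flow now 11.
Augment s→b→f→t: bottleneck 4, flow now 15.
Augment s→d→f→t: bottleneck 7, flow now 22.
No augmenting path remains; maximum flow = 22.
In the residual graph, reachable from s: {s, d}.
Min-cut edges: s→b (11), s→t (4), d→f (7); capacity 11 + 4 + 7 = 22.
This cut is saturated, so no flow can exceed 22.

22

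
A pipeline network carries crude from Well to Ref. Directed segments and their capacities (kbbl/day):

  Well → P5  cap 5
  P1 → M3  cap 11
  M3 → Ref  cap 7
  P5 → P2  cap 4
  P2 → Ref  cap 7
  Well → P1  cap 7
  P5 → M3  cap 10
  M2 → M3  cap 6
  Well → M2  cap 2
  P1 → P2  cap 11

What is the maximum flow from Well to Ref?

14

Augment Well→M2→M3→Ref: bottleneck 2, flow now 2.
Augment Well→P5→M3→Ref: bottleneck 5, flow now 7.
Augment Well→P1→P2→Ref: bottleneck 7, flow now 14.
No augmenting path remains; maximum flow = 14.
In the residual graph, reachable from Well: {Well}.
Min-cut edges: Well→M2 (2), Well→P5 (5), Well→P1 (7); capacity 2 + 5 + 7 = 14.
This cut is saturated, so no flow can exceed 14.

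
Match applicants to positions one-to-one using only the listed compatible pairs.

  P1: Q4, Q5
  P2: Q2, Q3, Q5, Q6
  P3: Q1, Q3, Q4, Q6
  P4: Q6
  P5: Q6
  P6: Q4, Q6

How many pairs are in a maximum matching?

Unit-capacity flow: source→left, listed edges, right→sink; max matching = max flow.
Augmenting path P1→Q4 (+1); matched 1.
Augmenting path P2→Q2 (+1); matched 2.
Augmenting path P3→Q1 (+1); matched 3.
Augmenting path P4→Q6 (+1); matched 4.
Augmenting path P6→Q4→P1→Q5 (+1); matched 5.
No augmenting path remains; maximum matching = 5.
König certificate: {P1, P2, P3, P6, Q6} is a vertex cover of size 5 (every listed pair touches it), so no matching can be larger.

5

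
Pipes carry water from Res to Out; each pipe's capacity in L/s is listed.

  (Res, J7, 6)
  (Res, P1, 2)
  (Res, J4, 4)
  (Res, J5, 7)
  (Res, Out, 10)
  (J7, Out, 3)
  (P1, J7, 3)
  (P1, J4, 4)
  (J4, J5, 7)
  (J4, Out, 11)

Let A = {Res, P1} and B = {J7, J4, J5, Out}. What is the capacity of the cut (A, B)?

34

Edges leaving {Res, P1}: Res→J7 (6), Res→J4 (4), Res→J5 (7), Res→Out (10), P1→J7 (3), P1→J4 (4).
Cut capacity = 6 + 4 + 7 + 10 + 3 + 4 = 34.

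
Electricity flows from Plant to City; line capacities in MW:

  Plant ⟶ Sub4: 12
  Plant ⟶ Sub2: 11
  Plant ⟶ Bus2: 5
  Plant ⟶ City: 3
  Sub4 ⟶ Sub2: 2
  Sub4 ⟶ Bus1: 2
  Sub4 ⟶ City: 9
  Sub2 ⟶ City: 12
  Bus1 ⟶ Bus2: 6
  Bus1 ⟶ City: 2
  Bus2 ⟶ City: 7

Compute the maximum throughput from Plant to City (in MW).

31

Augment Plant→City: bottleneck 3, flow now 3.
Augment Plant→Sub4→City: bottleneck 9, flow now 12.
Augment Plant→Sub2→City: bottleneck 11, flow now 23.
Augment Plant→Bus2→City: bottleneck 5, flow now 28.
Augment Plant→Sub4→Sub2→City: bottleneck 1, flow now 29.
Augment Plant→Sub4→Bus1→City: bottleneck 2, flow now 31.
No augmenting path remains; maximum flow = 31.
In the residual graph, reachable from Plant: {Plant}.
Min-cut edges: Plant→Sub4 (12), Plant→Sub2 (11), Plant→Bus2 (5), Plant→City (3); capacity 12 + 11 + 5 + 3 = 31.
This cut is saturated, so no flow can exceed 31.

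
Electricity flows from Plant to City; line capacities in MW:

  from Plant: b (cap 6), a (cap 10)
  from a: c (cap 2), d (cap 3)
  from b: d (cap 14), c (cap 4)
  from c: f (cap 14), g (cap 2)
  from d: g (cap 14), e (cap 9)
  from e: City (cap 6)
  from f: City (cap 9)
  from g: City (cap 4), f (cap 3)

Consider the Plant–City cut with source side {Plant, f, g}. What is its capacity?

29

Edges leaving {Plant, f, g}: Plant→a (10), Plant→b (6), f→City (9), g→City (4).
Cut capacity = 10 + 6 + 9 + 4 = 29.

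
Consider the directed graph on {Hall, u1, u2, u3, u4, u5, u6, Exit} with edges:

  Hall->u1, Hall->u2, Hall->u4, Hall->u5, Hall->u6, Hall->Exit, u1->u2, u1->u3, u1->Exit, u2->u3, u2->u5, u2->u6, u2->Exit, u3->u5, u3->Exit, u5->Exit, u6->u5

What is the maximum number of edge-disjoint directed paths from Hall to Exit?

4

Assign every edge capacity 1; by Menger, the answer equals the max flow.
Path Hall→Exit (+1); total 1.
Path Hall→u1→Exit (+1); total 2.
Path Hall→u2→Exit (+1); total 3.
Path Hall→u5→Exit (+1); total 4.
No residual Hall→Exit path; max flow = 4.
Certifying cut of size 4: {Hall→Exit, Hall→u1, Hall→u2, u5→Exit}.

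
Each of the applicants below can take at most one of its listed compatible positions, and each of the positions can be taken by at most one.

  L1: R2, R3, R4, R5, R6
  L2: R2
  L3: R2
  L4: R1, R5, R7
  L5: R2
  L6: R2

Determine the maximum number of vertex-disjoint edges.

Unit-capacity flow: source→left, listed edges, right→sink; max matching = max flow.
Augmenting path L1→R2 (+1); matched 1.
Augmenting path L4→R1 (+1); matched 2.
Augmenting path L2→R2→L1→R3 (+1); matched 3.
No augmenting path remains; maximum matching = 3.
König certificate: {L1, L4, R2} is a vertex cover of size 3 (every listed pair touches it), so no matching can be larger.

3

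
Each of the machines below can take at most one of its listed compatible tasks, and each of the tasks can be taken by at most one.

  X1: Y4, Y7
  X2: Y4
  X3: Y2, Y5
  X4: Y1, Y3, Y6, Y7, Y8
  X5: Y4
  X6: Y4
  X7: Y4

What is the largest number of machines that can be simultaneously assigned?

Unit-capacity flow: source→left, listed edges, right→sink; max matching = max flow.
Augmenting path X1→Y4 (+1); matched 1.
Augmenting path X3→Y2 (+1); matched 2.
Augmenting path X4→Y1 (+1); matched 3.
Augmenting path X2→Y4→X1→Y7 (+1); matched 4.
No augmenting path remains; maximum matching = 4.
König certificate: {X1, X3, X4, Y4} is a vertex cover of size 4 (every listed pair touches it), so no matching can be larger.

4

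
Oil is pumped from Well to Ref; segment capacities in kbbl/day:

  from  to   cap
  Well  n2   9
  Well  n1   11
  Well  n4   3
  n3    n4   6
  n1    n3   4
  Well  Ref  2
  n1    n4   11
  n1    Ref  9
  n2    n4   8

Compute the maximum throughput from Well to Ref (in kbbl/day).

11

Augment Well→Ref: bottleneck 2, flow now 2.
Augment Well→n1→Ref: bottleneck 9, flow now 11.
No augmenting path remains; maximum flow = 11.
In the residual graph, reachable from Well: {Well, n1, n2, n3, n4}.
Min-cut edges: Well→Ref (2), n1→Ref (9); capacity 2 + 9 = 11.
This cut is saturated, so no flow can exceed 11.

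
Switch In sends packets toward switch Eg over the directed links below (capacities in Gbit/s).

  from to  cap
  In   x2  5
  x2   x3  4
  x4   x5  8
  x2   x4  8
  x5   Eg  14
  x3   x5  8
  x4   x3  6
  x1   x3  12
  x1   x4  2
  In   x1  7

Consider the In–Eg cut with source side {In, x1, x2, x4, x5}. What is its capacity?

36

Edges leaving {In, x1, x2, x4, x5}: x1→x3 (12), x2→x3 (4), x4→x3 (6), x5→Eg (14).
Cut capacity = 12 + 4 + 6 + 14 = 36.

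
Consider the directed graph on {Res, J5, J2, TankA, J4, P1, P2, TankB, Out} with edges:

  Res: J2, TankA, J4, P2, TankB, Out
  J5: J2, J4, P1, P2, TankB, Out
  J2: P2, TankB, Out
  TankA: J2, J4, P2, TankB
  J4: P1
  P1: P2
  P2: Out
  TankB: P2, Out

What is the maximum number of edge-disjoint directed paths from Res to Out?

4

Assign every edge capacity 1; by Menger, the answer equals the max flow.
Path Res→Out (+1); total 1.
Path Res→J2→Out (+1); total 2.
Path Res→P2→Out (+1); total 3.
Path Res→TankB→Out (+1); total 4.
No residual Res→Out path; max flow = 4.
Certifying cut of size 4: {J2→Out, P2→Out, Res→Out, TankB→Out}.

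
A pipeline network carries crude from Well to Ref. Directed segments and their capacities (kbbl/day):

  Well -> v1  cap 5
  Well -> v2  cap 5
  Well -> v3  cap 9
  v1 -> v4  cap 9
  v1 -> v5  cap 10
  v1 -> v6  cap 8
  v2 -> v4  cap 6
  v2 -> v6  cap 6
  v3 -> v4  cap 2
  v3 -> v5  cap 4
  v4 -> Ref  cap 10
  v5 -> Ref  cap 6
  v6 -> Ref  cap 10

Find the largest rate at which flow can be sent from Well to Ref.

16

Augment Well→v1→v4→Ref: bottleneck 5, flow now 5.
Augment Well→v2→v4→Ref: bottleneck 5, flow now 10.
Augment Well→v3→v5→Ref: bottleneck 4, flow now 14.
Augment Well→v3→v4→v1→v5→Ref: bottleneck 2, flow now 16. (uses reverse residual edge)
No augmenting path remains; maximum flow = 16.
In the residual graph, reachable from Well: {Well, v3}.
Min-cut edges: Well→v1 (5), Well→v2 (5), v3→v4 (2), v3→v5 (4); capacity 5 + 5 + 2 + 4 = 16.
This cut is saturated, so no flow can exceed 16.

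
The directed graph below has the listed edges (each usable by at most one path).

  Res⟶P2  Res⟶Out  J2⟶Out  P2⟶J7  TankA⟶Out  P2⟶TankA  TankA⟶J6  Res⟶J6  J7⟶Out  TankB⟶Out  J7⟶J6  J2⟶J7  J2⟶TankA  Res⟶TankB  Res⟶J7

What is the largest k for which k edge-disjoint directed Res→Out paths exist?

4

Assign every edge capacity 1; by Menger, the answer equals the max flow.
Path Res→Out (+1); total 1.
Path Res→J7→Out (+1); total 2.
Path Res→TankB→Out (+1); total 3.
Path Res→P2→TankA→Out (+1); total 4.
No residual Res→Out path; max flow = 4.
Certifying cut of size 4: {Res→J7, Res→Out, Res→P2, Res→TankB}.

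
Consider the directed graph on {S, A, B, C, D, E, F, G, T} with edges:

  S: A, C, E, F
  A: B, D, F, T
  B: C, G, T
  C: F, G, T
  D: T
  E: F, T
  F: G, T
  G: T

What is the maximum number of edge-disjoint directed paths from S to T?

Assign every edge capacity 1; by Menger, the answer equals the max flow.
Path S→A→T (+1); total 1.
Path S→C→T (+1); total 2.
Path S→E→T (+1); total 3.
Path S→F→T (+1); total 4.
No residual S→T path; max flow = 4.
Certifying cut of size 4: {S→A, S→C, S→E, S→F}.

4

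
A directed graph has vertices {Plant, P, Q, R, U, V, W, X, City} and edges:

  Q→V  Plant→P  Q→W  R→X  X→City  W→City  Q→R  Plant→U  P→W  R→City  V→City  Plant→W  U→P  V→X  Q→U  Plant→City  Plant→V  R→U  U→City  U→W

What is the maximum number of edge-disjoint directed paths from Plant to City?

Assign every edge capacity 1; by Menger, the answer equals the max flow.
Path Plant→City (+1); total 1.
Path Plant→U→City (+1); total 2.
Path Plant→V→City (+1); total 3.
Path Plant→W→City (+1); total 4.
No residual Plant→City path; max flow = 4.
Certifying cut of size 4: {Plant→City, Plant→U, Plant→V, W→City}.

4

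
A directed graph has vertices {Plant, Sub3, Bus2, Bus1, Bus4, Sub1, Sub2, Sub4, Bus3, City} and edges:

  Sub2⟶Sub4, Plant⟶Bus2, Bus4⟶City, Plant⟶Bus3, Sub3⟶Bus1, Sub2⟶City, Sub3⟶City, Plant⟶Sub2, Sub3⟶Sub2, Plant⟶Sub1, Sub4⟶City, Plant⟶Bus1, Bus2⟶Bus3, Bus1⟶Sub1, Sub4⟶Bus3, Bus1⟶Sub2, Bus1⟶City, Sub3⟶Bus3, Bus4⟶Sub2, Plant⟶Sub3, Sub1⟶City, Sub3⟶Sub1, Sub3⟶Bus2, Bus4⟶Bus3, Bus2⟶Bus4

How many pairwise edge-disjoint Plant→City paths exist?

Assign every edge capacity 1; by Menger, the answer equals the max flow.
Path Plant→Sub3→City (+1); total 1.
Path Plant→Bus1→City (+1); total 2.
Path Plant→Sub1→City (+1); total 3.
Path Plant→Sub2→City (+1); total 4.
Path Plant→Bus2→Bus4→City (+1); total 5.
No residual Plant→City path; max flow = 5.
Certifying cut of size 5: {Plant→Bus1, Plant→Bus2, Plant→Sub1, Plant→Sub2, Plant→Sub3}.

5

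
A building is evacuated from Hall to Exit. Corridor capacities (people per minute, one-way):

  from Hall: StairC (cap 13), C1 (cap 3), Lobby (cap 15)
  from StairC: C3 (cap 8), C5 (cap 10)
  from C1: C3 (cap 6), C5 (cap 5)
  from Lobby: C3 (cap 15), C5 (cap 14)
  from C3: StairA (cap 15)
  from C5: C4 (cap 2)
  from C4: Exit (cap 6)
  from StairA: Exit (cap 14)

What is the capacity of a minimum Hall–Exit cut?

Augment Hall→StairC→C3→StairA→Exit: bottleneck 8, flow now 8.
Augment Hall→StairC→C5→C4→Exit: bottleneck 2, flow now 10.
Augment Hall→C1→C3→StairA→Exit: bottleneck 3, flow now 13.
Augment Hall→Lobby→C3→StairA→Exit: bottleneck 3, flow now 16.
No augmenting path remains; maximum flow = 16.
By max-flow min-cut, the minimum cut capacity equals the max flow.
In the residual graph, reachable from Hall: {Hall, StairC, C1, Lobby, C3, C5, StairA}.
Min-cut edges: C5→C4 (2), StairA→Exit (14); capacity 2 + 14 = 16.

16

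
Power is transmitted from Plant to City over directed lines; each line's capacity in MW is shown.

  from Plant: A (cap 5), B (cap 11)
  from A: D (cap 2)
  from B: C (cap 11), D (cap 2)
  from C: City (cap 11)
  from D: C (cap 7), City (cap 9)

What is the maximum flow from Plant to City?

Augment Plant→A→D→City: bottleneck 2, flow now 2.
Augment Plant→B→C→City: bottleneck 11, flow now 13.
No augmenting path remains; maximum flow = 13.
In the residual graph, reachable from Plant: {Plant, A}.
Min-cut edges: Plant→B (11), A→D (2); capacity 11 + 2 = 13.
This cut is saturated, so no flow can exceed 13.

13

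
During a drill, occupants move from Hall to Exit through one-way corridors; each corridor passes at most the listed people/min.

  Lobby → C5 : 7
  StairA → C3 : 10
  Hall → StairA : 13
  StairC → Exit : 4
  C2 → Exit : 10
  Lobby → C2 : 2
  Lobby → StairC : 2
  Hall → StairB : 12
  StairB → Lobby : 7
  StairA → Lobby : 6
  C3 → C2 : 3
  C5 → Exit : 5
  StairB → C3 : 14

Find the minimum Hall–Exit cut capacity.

Augment Hall→StairB→C3→C2→Exit: bottleneck 3, flow now 3.
Augment Hall→StairB→Lobby→C5→Exit: bottleneck 5, flow now 8.
Augment Hall→StairB→Lobby→C2→Exit: bottleneck 2, flow now 10.
Augment Hall→StairA→Lobby→StairC→Exit: bottleneck 2, flow now 12.
No augmenting path remains; maximum flow = 12.
By max-flow min-cut, the minimum cut capacity equals the max flow.
In the residual graph, reachable from Hall: {Hall, StairB, StairA, C3, Lobby, C5}.
Min-cut edges: C3→C2 (3), Lobby→C2 (2), Lobby→StairC (2), C5→Exit (5); capacity 3 + 2 + 2 + 5 = 12.

12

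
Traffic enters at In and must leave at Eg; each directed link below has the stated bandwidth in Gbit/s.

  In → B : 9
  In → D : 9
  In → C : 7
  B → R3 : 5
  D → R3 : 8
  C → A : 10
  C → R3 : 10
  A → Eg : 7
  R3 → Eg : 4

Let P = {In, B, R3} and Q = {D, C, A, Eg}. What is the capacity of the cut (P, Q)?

20

Edges leaving {In, B, R3}: In→D (9), In→C (7), R3→Eg (4).
Cut capacity = 9 + 7 + 4 = 20.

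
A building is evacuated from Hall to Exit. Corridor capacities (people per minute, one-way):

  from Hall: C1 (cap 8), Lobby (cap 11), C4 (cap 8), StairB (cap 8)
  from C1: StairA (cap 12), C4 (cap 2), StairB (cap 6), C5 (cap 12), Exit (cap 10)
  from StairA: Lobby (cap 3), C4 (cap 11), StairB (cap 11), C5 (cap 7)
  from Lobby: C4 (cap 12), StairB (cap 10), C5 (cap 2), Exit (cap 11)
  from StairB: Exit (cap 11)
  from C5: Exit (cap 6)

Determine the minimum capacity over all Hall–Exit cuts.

27

Augment Hall→C1→Exit: bottleneck 8, flow now 8.
Augment Hall→Lobby→Exit: bottleneck 11, flow now 19.
Augment Hall→StairB→Exit: bottleneck 8, flow now 27.
No augmenting path remains; maximum flow = 27.
By max-flow min-cut, the minimum cut capacity equals the max flow.
In the residual graph, reachable from Hall: {Hall, C4}.
Min-cut edges: Hall→C1 (8), Hall→Lobby (11), Hall→StairB (8); capacity 8 + 11 + 8 = 27.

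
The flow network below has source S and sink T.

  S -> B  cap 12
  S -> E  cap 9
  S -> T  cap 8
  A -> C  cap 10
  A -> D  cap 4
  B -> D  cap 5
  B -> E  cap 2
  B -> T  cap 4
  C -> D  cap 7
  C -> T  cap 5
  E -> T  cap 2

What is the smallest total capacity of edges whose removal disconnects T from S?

Augment S→T: bottleneck 8, flow now 8.
Augment S→B→T: bottleneck 4, flow now 12.
Augment S→E→T: bottleneck 2, flow now 14.
No augmenting path remains; maximum flow = 14.
By max-flow min-cut, the minimum cut capacity equals the max flow.
In the residual graph, reachable from S: {S, B, D, E}.
Min-cut edges: S→T (8), B→T (4), E→T (2); capacity 8 + 4 + 2 = 14.

14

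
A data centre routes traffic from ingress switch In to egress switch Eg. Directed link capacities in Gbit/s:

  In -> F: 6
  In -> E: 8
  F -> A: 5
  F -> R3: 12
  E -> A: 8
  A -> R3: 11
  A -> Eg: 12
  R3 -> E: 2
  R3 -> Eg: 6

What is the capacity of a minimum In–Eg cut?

Augment In→F→A→Eg: bottleneck 5, flow now 5.
Augment In→F→R3→Eg: bottleneck 1, flow now 6.
Augment In→E→A→Eg: bottleneck 7, flow now 13.
Augment In→E→A→R3→Eg: bottleneck 1, flow now 14.
No augmenting path remains; maximum flow = 14.
By max-flow min-cut, the minimum cut capacity equals the max flow.
In the residual graph, reachable from In: {In}.
Min-cut edges: In→F (6), In→E (8); capacity 6 + 8 = 14.

14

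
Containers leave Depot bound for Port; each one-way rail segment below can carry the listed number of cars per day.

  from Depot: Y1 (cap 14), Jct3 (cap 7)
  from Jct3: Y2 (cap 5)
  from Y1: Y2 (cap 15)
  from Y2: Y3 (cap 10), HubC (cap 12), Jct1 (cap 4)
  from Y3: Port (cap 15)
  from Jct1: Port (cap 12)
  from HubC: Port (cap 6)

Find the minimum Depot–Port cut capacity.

19

Augment Depot→Jct3→Y2→Y3→Port: bottleneck 5, flow now 5.
Augment Depot→Y1→Y2→Y3→Port: bottleneck 5, flow now 10.
Augment Depot→Y1→Y2→Jct1→Port: bottleneck 4, flow now 14.
Augment Depot→Y1→Y2→HubC→Port: bottleneck 5, flow now 19.
No augmenting path remains; maximum flow = 19.
By max-flow min-cut, the minimum cut capacity equals the max flow.
In the residual graph, reachable from Depot: {Depot, Jct3}.
Min-cut edges: Depot→Y1 (14), Jct3→Y2 (5); capacity 14 + 5 = 19.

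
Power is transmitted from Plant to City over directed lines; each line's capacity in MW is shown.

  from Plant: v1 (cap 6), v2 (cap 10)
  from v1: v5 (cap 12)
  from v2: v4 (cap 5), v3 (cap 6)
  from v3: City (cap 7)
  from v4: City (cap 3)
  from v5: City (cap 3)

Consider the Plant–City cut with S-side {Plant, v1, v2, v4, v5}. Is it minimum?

Given cut capacity: 6 + 3 + 3 = 12.
Augment Plant→v1→v5→City: bottleneck 3, flow now 3.
Augment Plant→v2→v3→City: bottleneck 6, flow now 9.
Augment Plant→v2→v4→City: bottleneck 3, flow now 12.
No augmenting path remains; maximum flow = 12.
Cut capacity 12 equals the max flow, so it is a minimum cut.

Yes — it is a minimum cut (capacity 12).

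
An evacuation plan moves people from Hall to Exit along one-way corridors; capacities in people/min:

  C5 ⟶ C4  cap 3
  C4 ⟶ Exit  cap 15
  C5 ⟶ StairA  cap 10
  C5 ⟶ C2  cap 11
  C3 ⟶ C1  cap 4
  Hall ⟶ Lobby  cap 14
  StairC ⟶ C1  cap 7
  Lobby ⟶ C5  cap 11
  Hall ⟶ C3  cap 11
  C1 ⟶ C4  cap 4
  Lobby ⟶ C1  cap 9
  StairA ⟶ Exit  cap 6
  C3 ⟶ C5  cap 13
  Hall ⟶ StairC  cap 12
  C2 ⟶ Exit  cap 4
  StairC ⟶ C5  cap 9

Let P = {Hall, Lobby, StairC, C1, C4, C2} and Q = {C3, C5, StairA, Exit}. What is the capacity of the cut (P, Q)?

Edges leaving {Hall, Lobby, StairC, C1, C4, C2}: Hall→C3 (11), Lobby→C5 (11), StairC→C5 (9), C4→Exit (15), C2→Exit (4).
Cut capacity = 11 + 11 + 9 + 15 + 4 = 50.

50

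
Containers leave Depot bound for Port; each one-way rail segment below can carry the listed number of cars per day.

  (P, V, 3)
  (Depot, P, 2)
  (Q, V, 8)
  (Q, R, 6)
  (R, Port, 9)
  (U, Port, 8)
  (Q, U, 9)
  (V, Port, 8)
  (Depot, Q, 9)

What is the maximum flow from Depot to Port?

Augment Depot→P→V→Port: bottleneck 2, flow now 2.
Augment Depot→Q→R→Port: bottleneck 6, flow now 8.
Augment Depot→Q→U→Port: bottleneck 3, flow now 11.
No augmenting path remains; maximum flow = 11.
In the residual graph, reachable from Depot: {Depot}.
Min-cut edges: Depot→P (2), Depot→Q (9); capacity 2 + 9 = 11.
This cut is saturated, so no flow can exceed 11.

11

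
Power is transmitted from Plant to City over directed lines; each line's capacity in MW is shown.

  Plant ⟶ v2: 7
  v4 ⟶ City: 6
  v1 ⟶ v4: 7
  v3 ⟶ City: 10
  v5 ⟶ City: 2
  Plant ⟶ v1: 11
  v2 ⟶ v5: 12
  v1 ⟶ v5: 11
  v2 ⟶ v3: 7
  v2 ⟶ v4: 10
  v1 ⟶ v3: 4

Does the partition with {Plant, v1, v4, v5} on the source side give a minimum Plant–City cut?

Given cut capacity: 7 + 4 + 6 + 2 = 19.
Augment Plant→v1→v3→City: bottleneck 4, flow now 4.
Augment Plant→v1→v4→City: bottleneck 6, flow now 10.
Augment Plant→v1→v5→City: bottleneck 1, flow now 11.
Augment Plant→v2→v3→City: bottleneck 6, flow now 17.
Augment Plant→v2→v5→City: bottleneck 1, flow now 18.
No augmenting path remains; maximum flow = 18.
In the residual graph, reachable from Plant: {Plant}.
Min-cut edges: Plant→v1 (11), Plant→v2 (7); capacity 11 + 7 = 18.
Cut capacity 19 exceeds the max flow 18, so it is not minimum.

No — its capacity is 19, but the minimum cut has capacity 18.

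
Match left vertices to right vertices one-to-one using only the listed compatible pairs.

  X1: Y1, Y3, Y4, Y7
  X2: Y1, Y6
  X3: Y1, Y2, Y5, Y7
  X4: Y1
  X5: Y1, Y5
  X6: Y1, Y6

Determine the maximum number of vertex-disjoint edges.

Unit-capacity flow: source→left, listed edges, right→sink; max matching = max flow.
Augmenting path X1→Y1 (+1); matched 1.
Augmenting path X2→Y6 (+1); matched 2.
Augmenting path X3→Y2 (+1); matched 3.
Augmenting path X5→Y5 (+1); matched 4.
Augmenting path X4→Y1→X1→Y3 (+1); matched 5.
No augmenting path remains; maximum matching = 5.
König certificate: {X1, X3, X5, Y1, Y6} is a vertex cover of size 5 (every listed pair touches it), so no matching can be larger.

5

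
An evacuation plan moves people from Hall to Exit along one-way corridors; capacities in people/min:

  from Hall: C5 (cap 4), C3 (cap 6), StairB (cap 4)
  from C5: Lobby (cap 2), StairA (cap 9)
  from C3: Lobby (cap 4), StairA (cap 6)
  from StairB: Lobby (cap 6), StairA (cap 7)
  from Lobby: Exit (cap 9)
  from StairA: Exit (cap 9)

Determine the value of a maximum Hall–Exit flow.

Augment Hall→C5→Lobby→Exit: bottleneck 2, flow now 2.
Augment Hall→C5→StairA→Exit: bottleneck 2, flow now 4.
Augment Hall→C3→Lobby→Exit: bottleneck 4, flow now 8.
Augment Hall→C3→StairA→Exit: bottleneck 2, flow now 10.
Augment Hall→StairB→Lobby→Exit: bottleneck 3, flow now 13.
Augment Hall→StairB→StairA→Exit: bottleneck 1, flow now 14.
No augmenting path remains; maximum flow = 14.
In the residual graph, reachable from Hall: {Hall}.
Min-cut edges: Hall→C5 (4), Hall→C3 (6), Hall→StairB (4); capacity 4 + 6 + 4 = 14.
This cut is saturated, so no flow can exceed 14.

14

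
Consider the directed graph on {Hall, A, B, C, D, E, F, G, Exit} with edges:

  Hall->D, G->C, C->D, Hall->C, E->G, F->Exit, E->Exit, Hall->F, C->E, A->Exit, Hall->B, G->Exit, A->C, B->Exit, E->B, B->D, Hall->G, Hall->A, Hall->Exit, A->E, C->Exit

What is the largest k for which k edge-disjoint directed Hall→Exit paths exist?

Assign every edge capacity 1; by Menger, the answer equals the max flow.
Path Hall→Exit (+1); total 1.
Path Hall→A→Exit (+1); total 2.
Path Hall→B→Exit (+1); total 3.
Path Hall→C→Exit (+1); total 4.
Path Hall→F→Exit (+1); total 5.
Path Hall→G→Exit (+1); total 6.
No residual Hall→Exit path; max flow = 6.
Certifying cut of size 6: {Hall→A, Hall→B, Hall→C, Hall→Exit, Hall→F, Hall→G}.

6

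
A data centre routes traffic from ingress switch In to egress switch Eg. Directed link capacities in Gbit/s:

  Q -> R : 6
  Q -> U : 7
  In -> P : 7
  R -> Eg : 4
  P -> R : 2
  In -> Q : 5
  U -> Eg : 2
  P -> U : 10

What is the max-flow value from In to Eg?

Augment In→P→R→Eg: bottleneck 2, flow now 2.
Augment In→P→U→Eg: bottleneck 2, flow now 4.
Augment In→Q→R→Eg: bottleneck 2, flow now 6.
No augmenting path remains; maximum flow = 6.
In the residual graph, reachable from In: {In, P, Q, R, U}.
Min-cut edges: R→Eg (4), U→Eg (2); capacity 4 + 2 = 6.
This cut is saturated, so no flow can exceed 6.

6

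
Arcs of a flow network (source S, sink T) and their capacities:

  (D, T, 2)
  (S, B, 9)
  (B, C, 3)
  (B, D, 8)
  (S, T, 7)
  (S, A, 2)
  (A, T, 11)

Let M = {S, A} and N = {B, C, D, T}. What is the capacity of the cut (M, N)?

27

Edges leaving {S, A}: S→B (9), S→T (7), A→T (11).
Cut capacity = 9 + 7 + 11 = 27.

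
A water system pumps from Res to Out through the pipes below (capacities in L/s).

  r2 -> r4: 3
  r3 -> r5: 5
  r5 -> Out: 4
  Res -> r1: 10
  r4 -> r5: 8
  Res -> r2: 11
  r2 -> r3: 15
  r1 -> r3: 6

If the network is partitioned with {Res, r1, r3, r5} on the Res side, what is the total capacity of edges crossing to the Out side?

Edges leaving {Res, r1, r3, r5}: Res→r2 (11), r5→Out (4).
Cut capacity = 11 + 4 = 15.

15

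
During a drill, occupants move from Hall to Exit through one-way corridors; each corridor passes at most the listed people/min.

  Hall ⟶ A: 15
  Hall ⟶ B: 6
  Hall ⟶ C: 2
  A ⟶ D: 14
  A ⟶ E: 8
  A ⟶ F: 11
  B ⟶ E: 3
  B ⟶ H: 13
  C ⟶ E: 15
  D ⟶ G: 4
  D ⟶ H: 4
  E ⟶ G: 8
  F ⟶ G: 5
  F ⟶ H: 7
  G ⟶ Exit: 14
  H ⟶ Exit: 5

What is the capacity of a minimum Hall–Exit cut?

Augment Hall→B→H→Exit: bottleneck 5, flow now 5.
Augment Hall→A→D→G→Exit: bottleneck 4, flow now 9.
Augment Hall→A→E→G→Exit: bottleneck 8, flow now 17.
Augment Hall→A→F→G→Exit: bottleneck 2, flow now 19.
No augmenting path remains; maximum flow = 19.
By max-flow min-cut, the minimum cut capacity equals the max flow.
In the residual graph, reachable from Hall: {Hall, A, B, C, D, E, F, G, H}.
Min-cut edges: G→Exit (14), H→Exit (5); capacity 14 + 5 = 19.

19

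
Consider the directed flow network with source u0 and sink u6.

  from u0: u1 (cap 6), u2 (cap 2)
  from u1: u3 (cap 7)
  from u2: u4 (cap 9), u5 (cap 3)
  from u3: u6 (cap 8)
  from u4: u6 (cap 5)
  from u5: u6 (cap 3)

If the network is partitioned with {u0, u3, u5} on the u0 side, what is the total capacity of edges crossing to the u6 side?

19

Edges leaving {u0, u3, u5}: u0→u1 (6), u0→u2 (2), u3→u6 (8), u5→u6 (3).
Cut capacity = 6 + 2 + 8 + 3 = 19.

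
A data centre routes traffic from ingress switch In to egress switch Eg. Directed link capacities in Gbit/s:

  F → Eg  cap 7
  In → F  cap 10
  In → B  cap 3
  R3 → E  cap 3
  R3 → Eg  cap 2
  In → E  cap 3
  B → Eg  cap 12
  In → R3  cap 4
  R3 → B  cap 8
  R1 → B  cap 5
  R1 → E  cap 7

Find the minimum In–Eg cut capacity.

Augment In→R3→Eg: bottleneck 2, flow now 2.
Augment In→B→Eg: bottleneck 3, flow now 5.
Augment In→F→Eg: bottleneck 7, flow now 12.
Augment In→R3→B→Eg: bottleneck 2, flow now 14.
No augmenting path remains; maximum flow = 14.
By max-flow min-cut, the minimum cut capacity equals the max flow.
In the residual graph, reachable from In: {In, F, E}.
Min-cut edges: In→R3 (4), In→B (3), F→Eg (7); capacity 4 + 3 + 7 = 14.

14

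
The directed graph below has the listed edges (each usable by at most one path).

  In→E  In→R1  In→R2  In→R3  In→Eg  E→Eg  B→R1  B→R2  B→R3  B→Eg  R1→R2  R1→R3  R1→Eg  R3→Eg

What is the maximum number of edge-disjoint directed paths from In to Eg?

4

Assign every edge capacity 1; by Menger, the answer equals the max flow.
Path In→Eg (+1); total 1.
Path In→E→Eg (+1); total 2.
Path In→R1→Eg (+1); total 3.
Path In→R3→Eg (+1); total 4.
No residual In→Eg path; max flow = 4.
Certifying cut of size 4: {In→E, In→Eg, In→R1, In→R3}.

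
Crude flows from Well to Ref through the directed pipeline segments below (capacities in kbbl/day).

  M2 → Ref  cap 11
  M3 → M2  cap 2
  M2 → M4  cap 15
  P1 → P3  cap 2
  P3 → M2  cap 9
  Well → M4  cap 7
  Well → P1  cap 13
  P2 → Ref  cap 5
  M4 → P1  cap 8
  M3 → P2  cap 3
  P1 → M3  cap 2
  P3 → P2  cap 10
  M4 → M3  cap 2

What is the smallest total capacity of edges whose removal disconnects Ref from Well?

Augment Well→M4→M3→P2→Ref: bottleneck 2, flow now 2.
Augment Well→P1→M3→P2→Ref: bottleneck 1, flow now 3.
Augment Well→P1→M3→M2→Ref: bottleneck 1, flow now 4.
Augment Well→P1→P3→P2→Ref: bottleneck 2, flow now 6.
No augmenting path remains; maximum flow = 6.
By max-flow min-cut, the minimum cut capacity equals the max flow.
In the residual graph, reachable from Well: {Well, M4, P1}.
Min-cut edges: M4→M3 (2), P1→M3 (2), P1→P3 (2); capacity 2 + 2 + 2 = 6.

6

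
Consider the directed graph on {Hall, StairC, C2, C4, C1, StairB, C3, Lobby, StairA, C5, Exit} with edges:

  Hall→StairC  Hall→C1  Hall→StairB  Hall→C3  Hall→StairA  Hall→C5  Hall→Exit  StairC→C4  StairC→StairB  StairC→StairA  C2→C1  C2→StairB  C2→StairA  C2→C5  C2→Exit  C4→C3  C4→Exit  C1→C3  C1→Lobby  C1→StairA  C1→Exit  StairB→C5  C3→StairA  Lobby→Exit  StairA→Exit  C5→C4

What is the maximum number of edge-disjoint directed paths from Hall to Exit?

Assign every edge capacity 1; by Menger, the answer equals the max flow.
Path Hall→Exit (+1); total 1.
Path Hall→C1→Exit (+1); total 2.
Path Hall→StairA→Exit (+1); total 3.
Path Hall→StairC→C4→Exit (+1); total 4.
No residual Hall→Exit path; max flow = 4.
Certifying cut of size 4: {C4→Exit, Hall→C1, Hall→Exit, StairA→Exit}.

4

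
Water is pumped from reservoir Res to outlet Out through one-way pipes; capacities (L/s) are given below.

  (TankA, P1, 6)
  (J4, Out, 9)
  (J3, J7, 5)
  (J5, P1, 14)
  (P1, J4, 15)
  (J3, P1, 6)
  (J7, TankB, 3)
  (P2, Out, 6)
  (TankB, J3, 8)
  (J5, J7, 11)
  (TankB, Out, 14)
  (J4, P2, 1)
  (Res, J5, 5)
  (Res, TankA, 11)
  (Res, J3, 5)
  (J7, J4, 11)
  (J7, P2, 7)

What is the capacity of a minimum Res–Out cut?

Augment Res→J5→J7→P2→Out: bottleneck 5, flow now 5.
Augment Res→TankA→P1→J4→Out: bottleneck 6, flow now 11.
Augment Res→J3→J7→P2→Out: bottleneck 1, flow now 12.
Augment Res→J3→J7→TankB→Out: bottleneck 3, flow now 15.
Augment Res→J3→J7→J4→Out: bottleneck 1, flow now 16.
No augmenting path remains; maximum flow = 16.
By max-flow min-cut, the minimum cut capacity equals the max flow.
In the residual graph, reachable from Res: {Res, TankA}.
Min-cut edges: Res→J5 (5), Res→J3 (5), TankA→P1 (6); capacity 5 + 5 + 6 = 16.

16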